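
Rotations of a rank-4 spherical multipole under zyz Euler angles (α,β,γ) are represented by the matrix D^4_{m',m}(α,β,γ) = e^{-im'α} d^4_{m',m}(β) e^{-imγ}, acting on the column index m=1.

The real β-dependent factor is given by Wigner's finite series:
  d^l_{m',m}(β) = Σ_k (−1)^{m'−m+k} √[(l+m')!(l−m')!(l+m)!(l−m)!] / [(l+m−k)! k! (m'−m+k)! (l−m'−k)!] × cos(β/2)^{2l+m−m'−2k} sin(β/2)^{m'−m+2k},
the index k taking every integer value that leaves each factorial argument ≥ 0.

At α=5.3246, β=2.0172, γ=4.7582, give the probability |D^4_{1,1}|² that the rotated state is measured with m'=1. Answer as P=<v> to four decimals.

P=0.0017

First d^4_{1,1}(β=2.0172), then the phase factors e^{-i(1)α} and e^{-i(1)γ}:
c=cos(2.0172/2)=0.533046, s=sin(2.0172/2)=0.846086; N=√[120·6·120·6]=720.000000
Admissible k: 0..3 (factorial args all ≥0)
  k=0: (−1)^0·720.0000/(720)·0.5330^8·0.8461^0 = +0.006518
  k=1: (−1)^1·720.0000/(48)·0.5330^6·0.8461^2 = -0.246325
  k=2: (−1)^2·720.0000/(24)·0.5330^4·0.8461^4 = +1.241190
  k=3: (−1)^3·720.0000/(72)·0.5330^2·0.8461^6 = -1.042359
d^4_{1,1}(2.0172) = +0.006518 -0.246325 +1.241190 -1.042359 = -0.040976
|D^4_{1,1}|² = |d^4_{1,1}(β)|² = (-0.040976)² = 0.001679 (the z-rotation phases have unit modulus)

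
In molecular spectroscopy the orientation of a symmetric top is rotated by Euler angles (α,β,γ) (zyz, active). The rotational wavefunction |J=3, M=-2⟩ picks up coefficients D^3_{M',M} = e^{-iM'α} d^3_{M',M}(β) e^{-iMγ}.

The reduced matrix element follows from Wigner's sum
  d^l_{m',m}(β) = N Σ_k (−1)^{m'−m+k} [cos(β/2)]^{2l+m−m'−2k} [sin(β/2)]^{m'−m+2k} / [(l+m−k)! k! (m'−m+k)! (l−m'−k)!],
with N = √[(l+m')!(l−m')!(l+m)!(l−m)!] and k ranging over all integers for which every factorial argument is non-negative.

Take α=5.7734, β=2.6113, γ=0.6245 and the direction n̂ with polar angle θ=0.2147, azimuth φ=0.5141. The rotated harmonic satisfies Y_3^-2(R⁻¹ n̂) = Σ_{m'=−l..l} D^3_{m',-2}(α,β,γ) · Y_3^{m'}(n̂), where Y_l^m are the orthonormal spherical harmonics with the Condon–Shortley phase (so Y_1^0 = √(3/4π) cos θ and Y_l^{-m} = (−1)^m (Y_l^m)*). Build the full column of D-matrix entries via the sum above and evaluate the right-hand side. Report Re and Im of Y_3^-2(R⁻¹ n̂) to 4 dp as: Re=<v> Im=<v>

Need the full column D^3_{m',-2} for m'=−3..3 at α=5.7734, β=2.6113, γ=0.6245.
cos(β/2)=0.262050, sin(β/2)=0.965054
d^3_{-3,-2}: single k=1 term ⇒ +0.002921;  D = +0.002807-0.000808i
d^3_{-2,-2}: k∈[0..1] ⇒ +0.000324 -0.021959 = -0.021635;  D = -0.021068-0.004920i
d^3_{-1,-2}: k∈[0..1] ⇒ -0.003771 +0.102292 = +0.098520;  D = +0.072806+0.066374i
d^3_{0,-2}: k∈[0..1] ⇒ +0.024055 -0.326240 = -0.302185;  D = -0.095572-0.286674i
d^3_{1,-2}: k∈[0..1] ⇒ -0.102292 +0.693655 = +0.591363;  D = -0.110516+0.580945i
d^3_{2,-2}: k∈[0..1] ⇒ +0.297815 -0.807812 = -0.509997;  D = +0.327680-0.390797i
d^3_{3,-2}: single k=0 term ⇒ -0.537303;  D = +0.502245-0.190905i
Y_3^{m'}(θ=0.2147,φ=0.5141) and Σ D·Y over m':
  (+0.0028-0.0008i)·(+0.0001-0.0040i)  (-0.0211-0.0049i)·(+0.0234-0.0388i)  (+0.0728+0.0664i)·(+0.2262-0.1278i)  (-0.0956-0.2867i)·(+0.6465+0.0000i)  (-0.1105+0.5809i)·(-0.2262-0.1278i)  (+0.3277-0.3908i)·(+0.0234+0.0388i)  (+0.5022-0.1909i)·(-0.0001-0.0040i)
Y_3^-2(R⁻¹ n̂) = +0.083705-0.294648i

Re=0.0837 Im=-0.2946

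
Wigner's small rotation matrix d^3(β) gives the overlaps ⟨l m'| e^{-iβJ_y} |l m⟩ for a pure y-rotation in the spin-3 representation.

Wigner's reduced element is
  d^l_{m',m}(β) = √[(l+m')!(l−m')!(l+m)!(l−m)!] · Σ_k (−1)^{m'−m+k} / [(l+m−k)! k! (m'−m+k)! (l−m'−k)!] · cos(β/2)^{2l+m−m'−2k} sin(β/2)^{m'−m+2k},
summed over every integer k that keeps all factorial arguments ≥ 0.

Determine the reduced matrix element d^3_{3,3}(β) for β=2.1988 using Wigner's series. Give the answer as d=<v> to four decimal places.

d^3_{3,3}(β=2.1988) via Wigner's sum:
c=cos(2.1988/2)=0.454131, s=sin(2.1988/2)=0.890935; N=√[720·1·720·1]=720.000000
Admissible k: 0..0 (factorial args all ≥0)
  k=0: (−1)^0·720.0000/(720)·0.4541^6·0.8909^0 = +0.008772
d^3_{3,3}(2.1988) = +0.008772

d=0.0088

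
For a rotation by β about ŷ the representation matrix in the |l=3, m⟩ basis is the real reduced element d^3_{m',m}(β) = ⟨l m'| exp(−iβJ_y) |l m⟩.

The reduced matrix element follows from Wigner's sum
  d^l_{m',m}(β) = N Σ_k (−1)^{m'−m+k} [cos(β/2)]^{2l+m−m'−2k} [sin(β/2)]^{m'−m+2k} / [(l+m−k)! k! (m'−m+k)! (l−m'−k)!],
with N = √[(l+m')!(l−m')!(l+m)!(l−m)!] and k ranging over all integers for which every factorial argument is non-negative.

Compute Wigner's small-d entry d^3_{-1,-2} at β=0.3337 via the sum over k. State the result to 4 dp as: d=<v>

d=-0.4619

d^3_{-1,-2}(β=0.3337) via Wigner's sum:
c=cos(0.3337/2)=0.986113, s=sin(0.3337/2)=0.166077; N=√[2·24·1·120]=75.894664
k: max(0,(-2)−(-1))=0 … min(3+(-2),3−(-1))=1
  k=0: (−1)^1·75.8947/(24)·0.9861^5·0.1661^1 = -0.489714
  k=1: (−1)^2·75.8947/(12)·0.9861^3·0.1661^3 = +0.027780
d^3_{-1,-2}(0.3337) = -0.489714 +0.027780 = -0.461933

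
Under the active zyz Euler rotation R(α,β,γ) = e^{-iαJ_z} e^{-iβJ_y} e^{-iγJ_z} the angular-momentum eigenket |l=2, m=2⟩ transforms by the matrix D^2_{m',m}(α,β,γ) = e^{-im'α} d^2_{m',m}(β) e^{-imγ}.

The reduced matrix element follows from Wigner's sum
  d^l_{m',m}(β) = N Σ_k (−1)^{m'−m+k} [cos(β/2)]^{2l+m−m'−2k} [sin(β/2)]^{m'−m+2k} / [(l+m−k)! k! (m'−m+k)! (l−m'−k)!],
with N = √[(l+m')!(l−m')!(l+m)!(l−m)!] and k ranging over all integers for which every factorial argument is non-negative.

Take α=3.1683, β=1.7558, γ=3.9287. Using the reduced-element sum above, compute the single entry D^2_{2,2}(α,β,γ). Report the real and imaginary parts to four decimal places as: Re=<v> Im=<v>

Re=-0.0095 Im=-0.1662

Split into d^2_{2,2}(β=1.7558) × two z-phases.
c=cos(1.7558/2)=0.638768, s=sin(1.7558/2)=0.769399; N=√[24·1·24·1]=24.000000
The bounds max(0,m−m')=0 and min(l+m,l−m')=0 give 1 term
  k=0: (−1)^0·24.0000/(24)·0.6388^4·0.7694^0 = +0.166484
d^2_{2,2}(1.7558) = +0.166484
D = (+0.998574-0.053389i)·(+0.166484)·(-0.003418-0.999994i) = -0.009457-0.166216i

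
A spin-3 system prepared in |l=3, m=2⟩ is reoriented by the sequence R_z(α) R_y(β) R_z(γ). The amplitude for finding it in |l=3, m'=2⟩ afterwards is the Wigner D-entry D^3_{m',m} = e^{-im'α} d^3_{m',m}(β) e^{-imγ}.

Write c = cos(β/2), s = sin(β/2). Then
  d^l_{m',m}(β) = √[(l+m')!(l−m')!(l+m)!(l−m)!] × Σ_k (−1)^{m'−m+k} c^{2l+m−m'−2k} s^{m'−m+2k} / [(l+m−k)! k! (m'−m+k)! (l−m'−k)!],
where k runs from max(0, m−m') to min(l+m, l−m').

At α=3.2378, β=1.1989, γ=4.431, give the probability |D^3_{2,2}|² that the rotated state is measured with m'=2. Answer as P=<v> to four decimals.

First d^3_{2,2}(β=1.1989), then the phase factors e^{-i(2)α} and e^{-i(2)γ}:
c=cos(1.1989/2)=0.825646, s=sin(1.1989/2)=0.564188; N=√[120·1·120·1]=120.000000
The bounds max(0,m−m')=0 and min(l+m,l−m')=1 give 2 terms
  k=0: (−1)^0·120.0000/(120)·0.8256^6·0.5642^0 = +0.316784
  k=1: (−1)^1·120.0000/(24)·0.8256^4·0.5642^2 = -0.739595
d^3_{2,2}(1.1989) = +0.316784 -0.739595 = -0.422811
|D^3_{2,2}|² = |d^3_{2,2}(β)|² = (-0.422811)² = 0.178769 (the z-rotation phases have unit modulus)

P=0.1788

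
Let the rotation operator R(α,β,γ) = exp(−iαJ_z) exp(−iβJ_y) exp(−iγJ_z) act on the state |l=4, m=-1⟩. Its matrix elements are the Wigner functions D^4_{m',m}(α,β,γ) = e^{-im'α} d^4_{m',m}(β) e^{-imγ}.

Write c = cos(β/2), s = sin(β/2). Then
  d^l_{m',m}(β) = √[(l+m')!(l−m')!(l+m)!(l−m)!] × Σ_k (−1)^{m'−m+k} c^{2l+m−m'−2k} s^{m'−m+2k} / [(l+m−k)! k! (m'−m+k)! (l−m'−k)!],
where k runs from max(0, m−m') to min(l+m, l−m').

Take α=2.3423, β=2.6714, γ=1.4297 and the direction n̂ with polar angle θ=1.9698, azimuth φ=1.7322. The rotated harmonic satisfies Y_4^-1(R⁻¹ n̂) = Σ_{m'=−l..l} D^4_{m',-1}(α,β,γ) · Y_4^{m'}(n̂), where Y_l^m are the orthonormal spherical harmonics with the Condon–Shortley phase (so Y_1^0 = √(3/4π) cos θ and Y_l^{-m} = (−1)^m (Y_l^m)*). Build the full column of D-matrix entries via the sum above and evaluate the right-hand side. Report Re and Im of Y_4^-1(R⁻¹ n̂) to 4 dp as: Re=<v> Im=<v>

Re=-0.0614 Im=-0.0433

Need the full column D^4_{m',-1} for m'=−4..4 at α=2.3423, β=2.6714, γ=1.4297.
cos(β/2)=0.232937, sin(β/2)=0.972492
d^4_{-4,-1}: single k=3 term ⇒ +0.004720;  D = -0.000922-0.004629i
d^4_{-3,-1}: k∈[2..3] ⇒ +0.001199 -0.034835 = -0.033636;  D = +0.019065-0.027711i
d^4_{-2,-1}: k∈[1..3] ⇒ +0.000154 -0.013380 +0.155474 = +0.142248;  D = +0.140224-0.023910i
d^4_{-1,-1}: k∈[0..3] ⇒ +0.000009 -0.002266 +0.078998 -0.458978 = -0.382237;  D = +0.308766+0.225319i
d^4_{0,-1}: k∈[0..3] ⇒ -0.000162 +0.016924 -0.294992 +0.856949 = +0.578720;  D = +0.081385+0.572969i
d^4_{1,-1}: k∈[0..3] ⇒ +0.001511 -0.078998 +0.688467 -0.799996 = -0.189017;  D = -0.115620+0.149531i
d^4_{2,-1}: k∈[0..2] ⇒ -0.008920 +0.233211 -0.812973 = -0.588681;  D = +0.584907-0.066559i
d^4_{3,-1}: k∈[0..1] ⇒ +0.034835 -0.364302 = -0.329467;  D = -0.254940-0.208696i
d^4_{4,-1}: single k=0 term ⇒ -0.082269;  D = +0.007027+0.081969i
Y_4^{m'}(θ=1.9698,φ=1.7322) and Σ D·Y over m':
  (-0.0009-0.0046i)·(+0.2548-0.1920i)  (+0.0191-0.0277i)·(-0.1771-0.3367i)  (+0.1402-0.0239i)·(-0.0152+0.0051i)  (+0.3088+0.2253i)·(-0.0529-0.3249i)  (+0.0814+0.5730i)·(-0.0773+0.0000i)  (-0.1156+0.1495i)·(+0.0529-0.3249i)  (+0.5849-0.0666i)·(-0.0152-0.0051i)  (-0.2549-0.2087i)·(+0.1771-0.3367i)  (+0.0070+0.0820i)·(+0.2548+0.1920i)
Y_4^-1(R⁻¹ n̂) = -0.061417-0.043326i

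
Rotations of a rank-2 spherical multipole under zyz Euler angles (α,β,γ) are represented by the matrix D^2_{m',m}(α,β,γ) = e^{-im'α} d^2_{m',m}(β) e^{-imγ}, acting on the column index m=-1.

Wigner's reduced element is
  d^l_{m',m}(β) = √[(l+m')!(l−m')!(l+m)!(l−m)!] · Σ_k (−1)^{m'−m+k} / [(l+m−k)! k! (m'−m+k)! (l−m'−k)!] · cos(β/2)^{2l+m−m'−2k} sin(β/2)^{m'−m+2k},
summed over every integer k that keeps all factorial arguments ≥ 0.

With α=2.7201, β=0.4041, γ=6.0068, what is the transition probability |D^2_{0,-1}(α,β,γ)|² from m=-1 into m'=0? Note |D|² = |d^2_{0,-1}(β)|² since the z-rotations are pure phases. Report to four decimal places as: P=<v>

P=0.1960

First d^2_{0,-1}(β=0.4041), then the phase factors e^{-i(0)α} and e^{-i(-1)γ}:
c=cos(0.4041/2)=0.979657, s=sin(0.4041/2)=0.200678; N=√[2·2·1·6]=4.898979
Admissible k: 0..1 (factorial args all ≥0)
  k=0: (−1)^1·4.8990/(2)·0.9797^3·0.2007^1 = -0.462166
  k=1: (−1)^2·4.8990/(2)·0.9797^1·0.2007^3 = +0.019393
d^2_{0,-1}(0.4041) = -0.462166 +0.019393 = -0.442773
|D^2_{0,-1}|² = |d^2_{0,-1}(β)|² = (-0.442773)² = 0.196048 (the z-rotation phases have unit modulus)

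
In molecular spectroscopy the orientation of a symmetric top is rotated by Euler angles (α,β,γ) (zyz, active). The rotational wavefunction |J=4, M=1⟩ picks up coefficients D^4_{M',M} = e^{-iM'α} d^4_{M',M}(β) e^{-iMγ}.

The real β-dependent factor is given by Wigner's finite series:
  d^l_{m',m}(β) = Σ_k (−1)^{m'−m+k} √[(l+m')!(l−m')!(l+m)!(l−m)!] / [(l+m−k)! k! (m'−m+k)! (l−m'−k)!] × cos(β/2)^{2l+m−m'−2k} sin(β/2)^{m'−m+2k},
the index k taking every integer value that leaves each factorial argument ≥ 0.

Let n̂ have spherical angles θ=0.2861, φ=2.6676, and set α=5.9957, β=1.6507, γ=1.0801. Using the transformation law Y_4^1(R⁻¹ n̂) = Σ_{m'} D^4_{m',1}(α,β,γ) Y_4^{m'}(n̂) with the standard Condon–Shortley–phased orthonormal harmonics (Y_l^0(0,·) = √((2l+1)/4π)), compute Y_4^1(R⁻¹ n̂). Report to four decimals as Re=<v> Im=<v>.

Re=0.1400 Im=-0.3015

Need the full column D^4_{m',1} for m'=−4..4 at α=5.9957, β=1.6507, γ=1.0801.
cos(β/2)=0.678300, sin(β/2)=0.734785
d^4_{-4,1}: single k=5 term ⇒ +0.500220;  D = -0.306395-0.395402i
d^4_{-3,1}: k∈[4..5] ⇒ +0.816296 -0.574746 = +0.241549;  D = -0.087744-0.225049i
d^4_{-2,1}: k∈[3..5] ⇒ +0.805573 -1.417991 +0.332798 = -0.279620;  D = +0.023537+0.278628i
d^4_{-1,1}: k∈[2..5] ⇒ +0.525837 -1.851185 +1.086168 -0.084973 = -0.324153;  D = -0.065419+0.317483i
d^4_{0,1}: k∈[1..4] ⇒ +0.217084 -1.528467 +1.793633 -0.350800 = +0.131449;  D = +0.061944-0.115939i
d^4_{1,1}: k∈[0..3] ⇒ +0.044810 -0.788755 +1.851185 -0.724112 = +0.383127;  D = +0.268950-0.272860i
d^4_{2,1}: k∈[0..2] ⇒ -0.205944 +1.208359 -0.945327 = +0.057088;  D = +0.049958-0.027626i
d^4_{3,1}: k∈[0..1] ⇒ +0.417370 -0.816296 = -0.398926;  D = -0.389515+0.086140i
d^4_{4,1}: single k=0 term ⇒ -0.426269;  D = -0.425230-0.029747i
Y_4^{m'}(θ=0.2861,φ=2.6676) and Σ D·Y over m':
  (-0.3064-0.3954i)·(-0.0009+0.0027i)  (-0.0877-0.2250i)·(-0.0040-0.0267i)  (+0.0235+0.2786i)·(+0.0846+0.1178i)  (-0.0654+0.3175i)·(-0.3923-0.2013i)  (+0.0619-0.1159i)·(+0.5328+0.0000i)  (+0.2689-0.2729i)·(+0.3923-0.2013i)  (+0.0500-0.0276i)·(+0.0846-0.1178i)  (-0.3895+0.0861i)·(+0.0040-0.0267i)  (-0.4252-0.0297i)·(-0.0009-0.0027i)
Y_4^1(R⁻¹ n̂) = +0.140021-0.301532i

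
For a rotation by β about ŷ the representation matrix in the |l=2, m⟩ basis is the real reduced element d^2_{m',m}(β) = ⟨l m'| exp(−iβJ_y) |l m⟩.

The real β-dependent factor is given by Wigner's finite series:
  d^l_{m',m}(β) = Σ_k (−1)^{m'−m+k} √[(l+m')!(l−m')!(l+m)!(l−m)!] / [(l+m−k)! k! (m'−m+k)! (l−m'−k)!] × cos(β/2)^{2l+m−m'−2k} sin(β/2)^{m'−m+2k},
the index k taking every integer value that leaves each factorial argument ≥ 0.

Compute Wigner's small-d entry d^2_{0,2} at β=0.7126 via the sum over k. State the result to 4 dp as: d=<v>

d=0.2618

d^2_{0,2}(β=0.7126) via Wigner's sum:
With c≡cos(β/2)=0.937194 and s≡sin(β/2)=0.348809, N=[2·2·24·1]^{1/2}=9.797959
k: max(0,(2)−(0))=2 … min(2+(2),2−(0))=2
  k=2: (−1)^0·9.7980/(4)·0.9372^2·0.3488^2 = +0.261764
d^2_{0,2}(0.7126) = +0.261764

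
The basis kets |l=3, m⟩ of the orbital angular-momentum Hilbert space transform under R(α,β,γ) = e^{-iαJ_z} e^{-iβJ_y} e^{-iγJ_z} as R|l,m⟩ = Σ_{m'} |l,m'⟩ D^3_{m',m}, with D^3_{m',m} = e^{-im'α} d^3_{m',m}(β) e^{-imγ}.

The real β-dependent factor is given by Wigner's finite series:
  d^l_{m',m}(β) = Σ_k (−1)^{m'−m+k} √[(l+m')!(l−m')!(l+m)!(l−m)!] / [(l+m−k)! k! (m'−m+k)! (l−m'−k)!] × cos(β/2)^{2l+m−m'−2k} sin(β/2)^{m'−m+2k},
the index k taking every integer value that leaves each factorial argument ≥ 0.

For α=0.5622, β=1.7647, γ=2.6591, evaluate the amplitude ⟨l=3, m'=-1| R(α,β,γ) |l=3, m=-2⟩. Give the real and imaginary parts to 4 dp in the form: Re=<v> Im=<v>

Re=0.4546 Im=-0.1937

Split into d^3_{-1,-2}(β=1.7647) × two z-phases.
Half-angle: c=0.635338, s=0.772234. N=√(2·24·1·120)=75.894664
k: max(0,(-2)−(-1))=0 … min(3+(-2),3−(-1))=1
  k=0: (−1)^1·75.8947/(24)·0.6353^5·0.7722^1 = -0.252798
  k=1: (−1)^2·75.8947/(12)·0.6353^3·0.7722^3 = +0.746950
d^3_{-1,-2}(1.7647) = -0.252798 +0.746950 = +0.494152
Attach z-rotation phases: D = e^{-i(-1)(0.5622)}·(+0.494152)·e^{-i(-2)(2.6591)} = +0.454607-0.193699i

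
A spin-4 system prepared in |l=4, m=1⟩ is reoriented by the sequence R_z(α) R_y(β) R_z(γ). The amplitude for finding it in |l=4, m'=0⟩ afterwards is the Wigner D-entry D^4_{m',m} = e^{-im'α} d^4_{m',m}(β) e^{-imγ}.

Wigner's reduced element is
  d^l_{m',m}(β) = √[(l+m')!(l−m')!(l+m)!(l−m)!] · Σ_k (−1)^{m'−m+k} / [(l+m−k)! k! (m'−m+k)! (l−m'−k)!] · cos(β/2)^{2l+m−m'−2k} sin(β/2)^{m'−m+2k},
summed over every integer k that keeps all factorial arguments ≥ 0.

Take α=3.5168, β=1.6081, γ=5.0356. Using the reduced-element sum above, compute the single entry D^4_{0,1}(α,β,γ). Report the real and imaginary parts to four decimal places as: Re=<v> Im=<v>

Re=0.0198 Im=0.0591

Split into d^4_{0,1}(β=1.6081) × two z-phases.
Half-angle: c=0.693796, s=0.720172. N=√(24·24·120·6)=643.987578
The bounds max(0,m−m')=1 and min(l+m,l−m')=4 give 4 terms
  k=1: (−1)^0·643.9876/(144)·0.6938^7·0.7202^1 = +0.249214
  k=2: (−1)^1·643.9876/(24)·0.6938^5·0.7202^3 = -1.611138
  k=3: (−1)^2·643.9876/(24)·0.6938^3·0.7202^5 = +1.735968
  k=4: (−1)^3·643.9876/(144)·0.6938^1·0.7202^7 = -0.311745
d^4_{0,1}(1.6081) = +0.249214 -1.611138 +1.735968 -0.311745 = +0.062299
Attach z-rotation phases: D = e^{-i(0)(3.5168)}·(+0.062299)·e^{-i(1)(5.0356)} = +0.019787+0.059073i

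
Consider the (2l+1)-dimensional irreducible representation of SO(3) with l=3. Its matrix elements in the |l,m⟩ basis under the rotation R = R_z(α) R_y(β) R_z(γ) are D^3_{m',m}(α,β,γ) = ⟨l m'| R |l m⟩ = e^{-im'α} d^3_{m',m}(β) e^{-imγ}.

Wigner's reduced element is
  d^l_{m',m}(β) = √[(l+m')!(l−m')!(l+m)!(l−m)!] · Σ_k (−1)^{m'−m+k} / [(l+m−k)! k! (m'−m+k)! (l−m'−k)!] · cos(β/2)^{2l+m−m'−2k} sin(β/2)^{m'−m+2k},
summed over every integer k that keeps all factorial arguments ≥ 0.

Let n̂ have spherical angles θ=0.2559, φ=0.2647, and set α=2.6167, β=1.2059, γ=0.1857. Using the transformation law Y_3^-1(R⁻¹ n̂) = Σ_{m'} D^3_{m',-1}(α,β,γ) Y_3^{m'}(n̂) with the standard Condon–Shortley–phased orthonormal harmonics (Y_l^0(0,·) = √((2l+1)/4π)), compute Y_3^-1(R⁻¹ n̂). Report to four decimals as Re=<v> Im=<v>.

Re=0.2672 Im=0.0005

Need the full column D^3_{m',-1} for m'=−3..3 at α=2.6167, β=1.2059, γ=0.1857.
cos(β/2)=0.823666, sin(β/2)=0.567075
d^3_{-3,-1}: single k=2 term ⇒ +0.573233;  D = -0.103651+0.563785i
d^3_{-2,-1}: k∈[1..2] ⇒ +0.679825 -0.644473 = +0.035351;  D = +0.022955-0.026885i
d^3_{-1,-1}: k∈[0..2] ⇒ +0.312254 -1.184066 +0.420935 = -0.450877;  D = +0.425188-0.150018i
d^3_{0,-1}: k∈[0..2] ⇒ -0.744711 +1.058978 -0.167318 = +0.146949;  D = +0.144422+0.027132i
d^3_{1,-1}: k∈[0..2] ⇒ +0.888049 -0.561247 +0.033254 = +0.360056;  D = -0.272914-0.234859i
d^3_{2,-1}: k∈[0..1] ⇒ -0.644473 +0.152740 = -0.491733;  D = -0.161811-0.464348i
d^3_{3,-1}: single k=0 term ⇒ +0.271712;  D = +0.051204-0.266844i
Y_3^{m'}(θ=0.2559,φ=0.2647) and Σ D·Y over m':
  (-0.1037+0.5638i)·(+0.0047-0.0048i)  (+0.0230-0.0269i)·(+0.0547-0.0320i)  (+0.4252-0.1500i)·(+0.2905-0.0787i)  (+0.1444+0.0271i)·(+0.6064+0.0000i)  (-0.2729-0.2349i)·(-0.2905-0.0787i)  (-0.1618-0.4643i)·(+0.0547+0.0320i)  (+0.0512-0.2668i)·(-0.0047-0.0048i)
Y_3^-1(R⁻¹ n̂) = +0.267183+0.000534i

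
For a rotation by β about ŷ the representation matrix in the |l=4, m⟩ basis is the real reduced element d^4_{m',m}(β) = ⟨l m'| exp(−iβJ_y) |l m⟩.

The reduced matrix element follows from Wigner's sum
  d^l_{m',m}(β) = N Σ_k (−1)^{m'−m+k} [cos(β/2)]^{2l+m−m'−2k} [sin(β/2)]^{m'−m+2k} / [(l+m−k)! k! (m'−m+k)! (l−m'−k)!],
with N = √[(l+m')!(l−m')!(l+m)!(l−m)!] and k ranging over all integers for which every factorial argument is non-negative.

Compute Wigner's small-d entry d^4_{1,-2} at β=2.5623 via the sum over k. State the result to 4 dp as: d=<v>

d^4_{1,-2}(β=2.5623) via Wigner's sum:
With c≡cos(β/2)=0.285613 and s≡sin(β/2)=0.958345, N=[120·6·2·720]^{1/2}=1018.233765
k∈{0,1,2} keeps every argument non-negative
  k=0: (−1)^3·1018.2338/(72)·0.2856^5·0.9583^3 = -0.023658
  k=1: (−1)^4·1018.2338/(48)·0.2856^3·0.9583^5 = +0.399531
  k=2: (−1)^5·1018.2338/(240)·0.2856^1·0.9583^7 = -0.899638
d^4_{1,-2}(2.5623) = -0.023658 +0.399531 -0.899638 = -0.523764

d=-0.5238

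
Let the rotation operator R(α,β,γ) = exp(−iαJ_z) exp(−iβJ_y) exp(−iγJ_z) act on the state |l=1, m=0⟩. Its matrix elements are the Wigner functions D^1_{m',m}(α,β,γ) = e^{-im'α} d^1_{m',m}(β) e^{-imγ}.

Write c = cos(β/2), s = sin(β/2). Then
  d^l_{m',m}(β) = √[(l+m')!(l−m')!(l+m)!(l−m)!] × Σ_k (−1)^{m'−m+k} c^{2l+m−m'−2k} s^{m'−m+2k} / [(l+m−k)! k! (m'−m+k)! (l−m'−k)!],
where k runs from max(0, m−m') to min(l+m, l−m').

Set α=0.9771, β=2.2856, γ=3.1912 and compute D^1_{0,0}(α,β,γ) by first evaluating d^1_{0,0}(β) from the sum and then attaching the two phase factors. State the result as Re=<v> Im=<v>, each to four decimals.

First d^1_{0,0}(β=2.2856), then the phase factors e^{-i(0)α} and e^{-i(0)γ}:
Half-angle: c=0.415049, s=0.909799. N=√(1·1·1·1)=1.000000
The bounds max(0,m−m')=0 and min(l+m,l−m')=1 give 2 terms
  k=0: (−1)^0·1.0000/(1)·0.4150^2·0.9098^0 = +0.172265
  k=1: (−1)^1·1.0000/(1)·0.4150^0·0.9098^2 = -0.827735
d^1_{0,0}(2.2856) = +0.172265 -0.827735 = -0.655469
D = (+1.000000+0.000000i)·(-0.655469)·(+1.000000+0.000000i) = -0.655469+0.000000i

Re=-0.6555 Im=0.0000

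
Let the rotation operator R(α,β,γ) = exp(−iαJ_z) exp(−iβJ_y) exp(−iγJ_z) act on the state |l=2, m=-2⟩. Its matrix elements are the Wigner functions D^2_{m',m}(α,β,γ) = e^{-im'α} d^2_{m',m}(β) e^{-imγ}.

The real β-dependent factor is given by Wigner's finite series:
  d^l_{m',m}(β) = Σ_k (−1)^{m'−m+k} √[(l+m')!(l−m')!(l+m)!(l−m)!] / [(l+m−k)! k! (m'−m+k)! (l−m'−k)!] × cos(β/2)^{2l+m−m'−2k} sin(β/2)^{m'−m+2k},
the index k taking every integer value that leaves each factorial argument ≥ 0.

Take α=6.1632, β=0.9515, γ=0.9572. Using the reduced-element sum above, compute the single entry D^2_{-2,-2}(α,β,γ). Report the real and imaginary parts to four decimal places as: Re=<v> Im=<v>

Re=-0.0646 Im=0.6211

D^2_{-2,-2}(6.1632,0.9515,0.9572) = e^{-i·-2·6.1632}·d^2_{-2,-2}(0.9515)·e^{-i·-2·0.9572}. Compute d first:
c=cos(0.9515/2)=0.888949, s=sin(0.9515/2)=0.458005; N=√[1·24·1·24]=24.000000
k∈{0} keeps every argument non-negative
  k=0: (−1)^0·24.0000/(24)·0.8889^4·0.4580^0 = +0.624465
d^2_{-2,-2}(0.9515) = +0.624465
Phases: e^{-i·(-2)·6.1632}=+0.971345-0.237674i, e^{-i·(-2)·0.9572}=-0.336882+0.941547i ⇒ D=-0.064599+0.621115i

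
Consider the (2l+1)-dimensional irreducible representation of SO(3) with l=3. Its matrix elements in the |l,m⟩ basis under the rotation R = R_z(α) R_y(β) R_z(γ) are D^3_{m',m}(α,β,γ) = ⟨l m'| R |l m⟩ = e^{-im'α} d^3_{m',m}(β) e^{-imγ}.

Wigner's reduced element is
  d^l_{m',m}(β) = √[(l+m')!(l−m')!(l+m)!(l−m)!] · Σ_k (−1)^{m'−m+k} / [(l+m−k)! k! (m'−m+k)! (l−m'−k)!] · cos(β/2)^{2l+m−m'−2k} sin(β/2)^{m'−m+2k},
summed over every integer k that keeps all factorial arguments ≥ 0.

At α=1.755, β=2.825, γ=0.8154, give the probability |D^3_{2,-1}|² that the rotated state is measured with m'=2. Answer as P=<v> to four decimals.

First d^3_{2,-1}(β=2.825), then the phase factors e^{-i(2)α} and e^{-i(-1)γ}:
With c≡cos(β/2)=0.157636 and s≡sin(β/2)=0.987497, N=[120·1·2·24]^{1/2}=75.894664
Admissible k: 0..1 (factorial args all ≥0)
  k=0: (−1)^3·75.8947/(12)·0.1576^3·0.9875^3 = -0.023856
  k=1: (−1)^4·75.8947/(24)·0.1576^1·0.9875^5 = +0.468096
d^3_{2,-1}(2.825) = -0.023856 +0.468096 = +0.444240
|D^3_{2,-1}|² = |d^3_{2,-1}(β)|² = (+0.444240)² = 0.197349 (the z-rotation phases have unit modulus)

P=0.1973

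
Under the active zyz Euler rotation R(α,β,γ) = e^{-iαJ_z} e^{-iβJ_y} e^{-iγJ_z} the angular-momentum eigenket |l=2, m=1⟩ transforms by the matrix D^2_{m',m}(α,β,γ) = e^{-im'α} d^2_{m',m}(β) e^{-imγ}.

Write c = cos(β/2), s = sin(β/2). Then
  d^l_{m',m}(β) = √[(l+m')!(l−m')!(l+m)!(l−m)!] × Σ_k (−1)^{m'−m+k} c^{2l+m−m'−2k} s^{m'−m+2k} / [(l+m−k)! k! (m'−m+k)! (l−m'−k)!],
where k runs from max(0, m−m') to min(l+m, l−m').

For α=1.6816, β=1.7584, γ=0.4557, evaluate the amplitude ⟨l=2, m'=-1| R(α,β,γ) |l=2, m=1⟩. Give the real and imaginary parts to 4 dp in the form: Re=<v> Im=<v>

D^2_{-1,1}(1.6816,1.7584,0.4557) = e^{-i·-1·1.6816}·d^2_{-1,1}(1.7584)·e^{-i·1·0.4557}. Compute d first:
c=cos(1.7584/2)=0.637768, s=sin(1.7584/2)=0.770229; N=√[1·6·6·1]=6.000000
Admissible k: 2..3 (factorial args all ≥0)
  k=2: (−1)^0·6.0000/(2)·0.6378^2·0.7702^2 = +0.723912
  k=3: (−1)^1·6.0000/(6)·0.6378^0·0.7702^4 = -0.351949
d^2_{-1,1}(1.7584) = +0.723912 -0.351949 = +0.371963
Attach z-rotation phases: D = e^{-i(-1)(1.6816)}·(+0.371963)·e^{-i(1)(0.4557)} = +0.125760+0.350059i

Re=0.1258 Im=0.3501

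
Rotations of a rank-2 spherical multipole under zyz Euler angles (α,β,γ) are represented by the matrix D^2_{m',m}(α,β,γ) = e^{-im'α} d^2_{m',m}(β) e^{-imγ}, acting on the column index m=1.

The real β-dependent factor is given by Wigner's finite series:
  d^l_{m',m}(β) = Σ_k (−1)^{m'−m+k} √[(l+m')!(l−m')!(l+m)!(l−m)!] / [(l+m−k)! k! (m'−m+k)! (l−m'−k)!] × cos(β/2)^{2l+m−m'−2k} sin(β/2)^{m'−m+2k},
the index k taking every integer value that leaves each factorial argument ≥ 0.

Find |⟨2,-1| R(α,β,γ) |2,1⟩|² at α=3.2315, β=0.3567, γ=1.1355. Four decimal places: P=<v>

Split into d^2_{-1,1}(β=0.3567) × two z-phases.
With c≡cos(β/2)=0.984138 and s≡sin(β/2)=0.177406, N=[1·6·6·1]^{1/2}=6.000000
k∈{2,3} keeps every argument non-negative
  k=2: (−1)^0·6.0000/(2)·0.9841^2·0.1774^2 = +0.091447
  k=3: (−1)^1·6.0000/(6)·0.9841^0·0.1774^4 = -0.000991
d^2_{-1,1}(0.3567) = +0.091447 -0.000991 = +0.090456
|D^2_{-1,1}|² = |d^2_{-1,1}(β)|² = (+0.090456)² = 0.008182 (the z-rotation phases have unit modulus)

P=0.0082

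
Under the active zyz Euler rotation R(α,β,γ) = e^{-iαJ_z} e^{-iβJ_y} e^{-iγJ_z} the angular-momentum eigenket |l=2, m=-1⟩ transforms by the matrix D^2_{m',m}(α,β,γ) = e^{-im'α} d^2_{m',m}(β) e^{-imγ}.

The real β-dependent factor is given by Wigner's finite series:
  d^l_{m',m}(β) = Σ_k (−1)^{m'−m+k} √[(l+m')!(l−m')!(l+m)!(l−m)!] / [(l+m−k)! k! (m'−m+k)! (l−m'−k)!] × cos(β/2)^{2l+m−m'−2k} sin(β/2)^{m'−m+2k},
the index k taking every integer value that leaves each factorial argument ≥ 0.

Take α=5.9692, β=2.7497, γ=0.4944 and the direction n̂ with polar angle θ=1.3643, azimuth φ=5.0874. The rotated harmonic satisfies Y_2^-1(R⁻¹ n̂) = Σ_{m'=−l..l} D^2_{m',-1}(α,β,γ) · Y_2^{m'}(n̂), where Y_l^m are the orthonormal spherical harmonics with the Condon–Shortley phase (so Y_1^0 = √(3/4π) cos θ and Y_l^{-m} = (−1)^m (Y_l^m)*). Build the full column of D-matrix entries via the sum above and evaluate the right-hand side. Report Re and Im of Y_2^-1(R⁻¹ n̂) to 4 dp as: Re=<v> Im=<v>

Need the full column D^2_{m',-1} for m'=−2..2 at α=5.9692, β=2.7497, γ=0.4944.
cos(β/2)=0.194695, sin(β/2)=0.980864
d^2_{-2,-1}: single k=1 term ⇒ +0.014478;  D = +0.014349-0.001928i
d^2_{-1,-1}: k∈[0..1] ⇒ +0.001437 -0.109408 = -0.107971;  D = -0.106218-0.019374i
d^2_{0,-1}: k∈[0..1] ⇒ -0.017732 +0.450045 = +0.432314;  D = +0.380546+0.205134i
d^2_{1,-1}: k∈[0..1] ⇒ +0.109408 -0.925625 = -0.816217;  D = -0.563734-0.590266i
d^2_{2,-1}: single k=0 term ⇒ -0.367460;  D = -0.159312-0.331130i
Y_2^{m'}(θ=1.3643,φ=5.0874) and Σ D·Y over m':
  (+0.0143-0.0019i)·(-0.2707+0.2522i)  (-0.1062-0.0194i)·(+0.0568+0.1443i)  (+0.3805+0.2051i)·(-0.2756+0.0000i)  (-0.5637-0.5903i)·(-0.0568+0.1443i)  (-0.1593-0.3311i)·(-0.2707-0.2522i)
Y_2^-1(R⁻¹ n̂) = -0.034748+0.013212i

Re=-0.0347 Im=0.0132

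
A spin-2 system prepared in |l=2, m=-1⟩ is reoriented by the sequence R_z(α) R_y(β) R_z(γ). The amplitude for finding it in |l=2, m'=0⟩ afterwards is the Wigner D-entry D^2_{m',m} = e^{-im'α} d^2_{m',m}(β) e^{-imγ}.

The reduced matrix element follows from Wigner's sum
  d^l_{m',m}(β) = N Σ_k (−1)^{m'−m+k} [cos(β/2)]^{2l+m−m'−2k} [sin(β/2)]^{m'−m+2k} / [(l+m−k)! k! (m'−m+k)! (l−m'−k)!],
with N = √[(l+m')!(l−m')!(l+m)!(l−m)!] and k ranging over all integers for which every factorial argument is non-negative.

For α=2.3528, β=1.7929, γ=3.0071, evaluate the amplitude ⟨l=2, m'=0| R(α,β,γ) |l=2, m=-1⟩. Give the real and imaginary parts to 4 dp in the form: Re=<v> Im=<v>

Re=-0.2608 Im=0.0353

Split into d^2_{0,-1}(β=1.7929) × two z-phases.
c=cos(1.7929/2)=0.624387, s=sin(1.7929/2)=0.781115; N=√[2·2·1·6]=4.898979
k∈{0,1} keeps every argument non-negative
  k=0: (−1)^1·4.8990/(2)·0.6244^3·0.7811^1 = -0.465749
  k=1: (−1)^2·4.8990/(2)·0.6244^1·0.7811^3 = +0.728911
d^2_{0,-1}(1.7929) = -0.465749 +0.728911 = +0.263162
D = (+1.000000+0.000000i)·(+0.263162)·(-0.990969+0.134088i) = -0.260786+0.035287i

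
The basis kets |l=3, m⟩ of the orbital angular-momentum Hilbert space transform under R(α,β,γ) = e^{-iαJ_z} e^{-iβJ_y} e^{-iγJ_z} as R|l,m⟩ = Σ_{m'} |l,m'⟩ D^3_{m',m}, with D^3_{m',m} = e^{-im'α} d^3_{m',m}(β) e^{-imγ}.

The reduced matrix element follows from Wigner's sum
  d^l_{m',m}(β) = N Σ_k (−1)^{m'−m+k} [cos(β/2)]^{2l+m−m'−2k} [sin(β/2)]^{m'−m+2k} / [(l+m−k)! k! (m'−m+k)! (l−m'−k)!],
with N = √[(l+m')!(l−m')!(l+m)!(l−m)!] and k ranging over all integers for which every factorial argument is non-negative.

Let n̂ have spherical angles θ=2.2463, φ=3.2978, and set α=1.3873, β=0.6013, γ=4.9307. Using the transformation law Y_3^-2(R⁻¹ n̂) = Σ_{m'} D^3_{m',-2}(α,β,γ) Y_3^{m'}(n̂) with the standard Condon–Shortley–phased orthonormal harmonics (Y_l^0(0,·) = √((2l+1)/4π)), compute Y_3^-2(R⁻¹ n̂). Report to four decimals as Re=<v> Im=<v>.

Need the full column D^3_{m',-2} for m'=−3..3 at α=1.3873, β=0.6013, γ=4.9307.
cos(β/2)=0.955144, sin(β/2)=0.296141
d^3_{-3,-2}: single k=1 term ⇒ +0.576659;  D = +0.065521+0.572925i
d^3_{-2,-2}: k∈[0..1] ⇒ +0.759300 -0.364958 = +0.394342;  D = +0.393387+0.027436i
d^3_{-1,-2}: k∈[0..1] ⇒ -0.744464 +0.143131 = -0.601333;  D = -0.150593+0.582171i
d^3_{0,-2}: k∈[0..1] ⇒ +0.399792 -0.038432 = +0.361360;  D = -0.327459-0.152812i
d^3_{1,-2}: k∈[0..1] ⇒ -0.143131 +0.006880 = -0.136251;  D = +0.079180-0.110883i
d^3_{2,-2}: k∈[0..1] ⇒ +0.035083 -0.000675 = +0.034409;  D = +0.023884+0.024770i
d^3_{3,-2}: single k=0 term ⇒ -0.005329;  D = -0.004447+0.002937i
Y_3^{m'}(θ=2.2463,φ=3.2978) and Σ D·Y over m':
  (+0.0655+0.5729i)·(-0.1769+0.0896i)  (+0.3934+0.0274i)·(-0.3703+0.1196i)  (-0.1506+0.5822i)·(-0.2379+0.0375i)  (-0.3275-0.1528i)·(+0.2439+0.0000i)  (+0.0792-0.1109i)·(+0.2379+0.0375i)  (+0.0239+0.0248i)·(-0.3703-0.1196i)  (-0.0044+0.0029i)·(+0.1769+0.0896i)
Y_3^-2(R⁻¹ n̂) = -0.261651-0.275330i

Re=-0.2617 Im=-0.2753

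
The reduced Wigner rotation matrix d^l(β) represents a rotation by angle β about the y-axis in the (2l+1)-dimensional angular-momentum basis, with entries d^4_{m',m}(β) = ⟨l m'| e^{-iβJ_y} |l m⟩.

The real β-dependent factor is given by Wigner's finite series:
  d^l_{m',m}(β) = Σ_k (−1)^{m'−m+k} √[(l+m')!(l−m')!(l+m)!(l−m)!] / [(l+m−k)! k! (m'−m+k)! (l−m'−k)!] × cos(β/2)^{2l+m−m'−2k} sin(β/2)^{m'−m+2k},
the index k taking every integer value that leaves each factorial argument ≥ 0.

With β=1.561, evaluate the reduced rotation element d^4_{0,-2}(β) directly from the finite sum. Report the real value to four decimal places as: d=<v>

d=-0.3950

d^4_{0,-2}(β=1.561) via Wigner's sum:
Half-angle: c=0.710562, s=0.703635. N=√(24·24·2·720)=910.735966
k∈{0,1,2} keeps every argument non-negative
  k=0: (−1)^2·910.7360/(96)·0.7106^6·0.7036^2 = +0.604543
  k=1: (−1)^3·910.7360/(36)·0.7106^4·0.7036^4 = -1.580835
  k=2: (−1)^4·910.7360/(96)·0.7106^2·0.7036^6 = +0.581311
d^4_{0,-2}(1.561) = +0.604543 -1.580835 +0.581311 = -0.394981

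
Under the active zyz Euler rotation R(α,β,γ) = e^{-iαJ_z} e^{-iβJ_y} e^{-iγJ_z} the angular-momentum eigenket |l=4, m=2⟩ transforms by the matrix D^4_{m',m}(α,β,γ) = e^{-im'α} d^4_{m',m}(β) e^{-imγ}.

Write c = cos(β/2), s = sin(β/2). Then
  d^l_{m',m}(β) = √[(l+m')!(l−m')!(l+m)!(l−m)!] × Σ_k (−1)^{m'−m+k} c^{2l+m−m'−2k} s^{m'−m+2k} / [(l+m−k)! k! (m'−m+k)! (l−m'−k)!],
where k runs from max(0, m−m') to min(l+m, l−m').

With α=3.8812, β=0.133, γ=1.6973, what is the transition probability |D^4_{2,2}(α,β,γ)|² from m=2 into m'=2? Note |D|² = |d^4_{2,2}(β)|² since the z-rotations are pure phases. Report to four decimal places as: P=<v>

P=0.8657

First d^4_{2,2}(β=0.133), then the phase factors e^{-i(2)α} and e^{-i(2)γ}:
Half-angle: c=0.997790, s=0.066451. N=√(720·2·720·2)=1440.000000
k: max(0,(2)−(2))=0 … min(4+(2),4−(2))=2
  k=0: (−1)^0·1440.0000/(1440)·0.9978^8·0.0665^0 = +0.982454
  k=1: (−1)^1·1440.0000/(120)·0.9978^6·0.0665^2 = -0.052290
  k=2: (−1)^2·1440.0000/(96)·0.9978^4·0.0665^4 = +0.000290
d^4_{2,2}(0.133) = +0.982454 -0.052290 +0.000290 = +0.930454
|D^4_{2,2}|² = |d^4_{2,2}(β)|² = (+0.930454)² = 0.865744 (the z-rotation phases have unit modulus)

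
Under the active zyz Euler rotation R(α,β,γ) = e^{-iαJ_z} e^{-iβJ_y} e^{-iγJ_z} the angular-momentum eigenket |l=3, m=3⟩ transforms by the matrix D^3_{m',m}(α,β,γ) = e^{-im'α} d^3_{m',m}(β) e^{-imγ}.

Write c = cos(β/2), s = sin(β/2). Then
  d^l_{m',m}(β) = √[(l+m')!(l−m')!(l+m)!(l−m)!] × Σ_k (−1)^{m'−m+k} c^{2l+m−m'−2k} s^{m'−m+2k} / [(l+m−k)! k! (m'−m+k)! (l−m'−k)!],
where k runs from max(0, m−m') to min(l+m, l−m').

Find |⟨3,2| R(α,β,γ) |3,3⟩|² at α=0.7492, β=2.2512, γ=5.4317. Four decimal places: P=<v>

P=0.0011

Split into d^3_{2,3}(β=2.2512) × two z-phases.
Half-angle: c=0.430635, s=0.902526. N=√(120·1·720·1)=293.938769
k∈{1} keeps every argument non-negative
  k=1: (−1)^0·293.9388/(120)·0.4306^5·0.9025^1 = +0.032740
d^3_{2,3}(2.2512) = +0.032740
|D^3_{2,3}|² = |d^3_{2,3}(β)|² = (+0.032740)² = 0.001072 (the z-rotation phases have unit modulus)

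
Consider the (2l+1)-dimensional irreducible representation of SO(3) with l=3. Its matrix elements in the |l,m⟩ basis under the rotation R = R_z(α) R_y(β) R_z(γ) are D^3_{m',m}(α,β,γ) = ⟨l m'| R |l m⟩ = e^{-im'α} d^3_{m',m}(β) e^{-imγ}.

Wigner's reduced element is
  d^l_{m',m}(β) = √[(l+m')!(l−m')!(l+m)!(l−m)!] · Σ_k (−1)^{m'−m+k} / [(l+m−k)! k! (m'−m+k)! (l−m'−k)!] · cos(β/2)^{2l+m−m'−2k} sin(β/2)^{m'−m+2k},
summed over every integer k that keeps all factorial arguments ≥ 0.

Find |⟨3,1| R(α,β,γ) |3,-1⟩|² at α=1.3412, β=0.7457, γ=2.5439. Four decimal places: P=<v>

P=0.2295

Split into d^3_{1,-1}(β=0.7457) × two z-phases.
Half-angle: c=0.931293, s=0.364271. N=√(24·2·2·24)=48.000000
Admissible k: 0..2 (factorial args all ≥0)
  k=0: (−1)^2·48.0000/(8)·0.9313^4·0.3643^2 = +0.598888
  k=1: (−1)^3·48.0000/(6)·0.9313^2·0.3643^4 = -0.122169
  k=2: (−1)^4·48.0000/(48)·0.9313^0·0.3643^6 = +0.002336
d^3_{1,-1}(0.7457) = +0.598888 -0.122169 +0.002336 = +0.479056
|D^3_{1,-1}|² = |d^3_{1,-1}(β)|² = (+0.479056)² = 0.229494 (the z-rotation phases have unit modulus)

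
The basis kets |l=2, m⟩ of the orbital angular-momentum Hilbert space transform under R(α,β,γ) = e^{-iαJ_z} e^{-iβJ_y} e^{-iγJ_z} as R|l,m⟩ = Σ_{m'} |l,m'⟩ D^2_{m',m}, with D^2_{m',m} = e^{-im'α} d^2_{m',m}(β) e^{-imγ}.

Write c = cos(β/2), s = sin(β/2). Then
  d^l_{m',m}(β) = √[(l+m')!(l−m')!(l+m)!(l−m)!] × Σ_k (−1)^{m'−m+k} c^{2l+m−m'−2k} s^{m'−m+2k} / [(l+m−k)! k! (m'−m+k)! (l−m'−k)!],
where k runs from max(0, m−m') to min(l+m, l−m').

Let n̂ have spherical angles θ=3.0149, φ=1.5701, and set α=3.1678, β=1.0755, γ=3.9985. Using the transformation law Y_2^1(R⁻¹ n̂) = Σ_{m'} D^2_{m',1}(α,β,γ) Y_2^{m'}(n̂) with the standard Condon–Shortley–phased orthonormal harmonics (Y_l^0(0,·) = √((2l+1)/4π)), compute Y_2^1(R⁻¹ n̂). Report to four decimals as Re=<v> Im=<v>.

Re=-0.1741 Im=0.2717

Need the full column D^2_{m',1} for m'=−2..2 at α=3.1678, β=1.0755, γ=3.9985.
cos(β/2)=0.858863, sin(β/2)=0.512205
d^2_{-2,1}: single k=3 term ⇒ +0.230826;  D = -0.160073+0.166305i
d^2_{-1,1}: k∈[2..3] ⇒ +0.580573 -0.068830 = +0.511743;  D = +0.345099-0.377873i
d^2_{0,1}: k∈[1..2] ⇒ +0.794862 -0.282703 = +0.512158;  D = -0.335350+0.387100i
d^2_{1,1}: k∈[0..1] ⇒ +0.544122 -0.580573 = -0.036451;  D = -0.023137+0.028166i
d^2_{2,1}: single k=0 term ⇒ -0.649002;  D = +0.398669-0.512119i
Y_2^{m'}(θ=3.0149,φ=1.5701) and Σ D·Y over m':
  (-0.1601+0.1663i)·(-0.0062-0.0000i)  (+0.3451-0.3779i)·(-0.0001+0.0968i)  (-0.3354+0.3871i)·(+0.6157+0.0000i)  (-0.0231+0.0282i)·(+0.0001+0.0968i)  (+0.3987-0.5121i)·(-0.0062+0.0000i)
Y_2^1(R⁻¹ n̂) = -0.174095+0.271670i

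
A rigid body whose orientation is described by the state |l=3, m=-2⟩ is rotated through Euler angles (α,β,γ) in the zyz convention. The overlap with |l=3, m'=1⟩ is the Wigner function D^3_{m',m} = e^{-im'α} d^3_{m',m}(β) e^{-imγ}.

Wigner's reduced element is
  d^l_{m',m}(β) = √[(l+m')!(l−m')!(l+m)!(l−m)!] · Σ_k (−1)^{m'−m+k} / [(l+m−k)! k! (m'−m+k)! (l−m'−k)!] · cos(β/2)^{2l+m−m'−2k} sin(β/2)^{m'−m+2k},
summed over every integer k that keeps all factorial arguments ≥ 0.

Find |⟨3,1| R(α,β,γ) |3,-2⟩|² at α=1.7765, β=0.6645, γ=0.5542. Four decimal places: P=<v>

P=0.0304

D^3_{1,-2}(1.7765,0.6645,0.5542) = e^{-i·1·1.7765}·d^3_{1,-2}(0.6645)·e^{-i·-2·0.5542}. Compute d first:
c=cos(0.6645/2)=0.945311, s=sin(0.6645/2)=0.326171; N=√[24·2·1·120]=75.894664
k∈{0,1} keeps every argument non-negative
  k=0: (−1)^3·75.8947/(12)·0.9453^3·0.3262^3 = -0.185391
  k=1: (−1)^4·75.8947/(24)·0.9453^1·0.3262^5 = +0.011036
d^3_{1,-2}(0.6645) = -0.185391 +0.011036 = -0.174356
|D^3_{1,-2}|² = |d^3_{1,-2}(β)|² = (-0.174356)² = 0.030400 (the z-rotation phases have unit modulus)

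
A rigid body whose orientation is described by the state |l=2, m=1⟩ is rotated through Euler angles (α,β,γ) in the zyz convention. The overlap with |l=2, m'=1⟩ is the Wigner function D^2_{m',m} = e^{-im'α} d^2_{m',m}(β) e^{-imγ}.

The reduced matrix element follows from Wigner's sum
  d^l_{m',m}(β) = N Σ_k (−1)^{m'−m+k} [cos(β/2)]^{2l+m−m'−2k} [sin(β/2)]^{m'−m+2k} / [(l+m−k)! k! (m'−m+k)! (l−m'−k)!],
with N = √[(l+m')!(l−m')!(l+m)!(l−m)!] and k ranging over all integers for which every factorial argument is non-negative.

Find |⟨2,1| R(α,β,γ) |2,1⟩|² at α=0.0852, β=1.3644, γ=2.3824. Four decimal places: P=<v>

P=0.1264

Split into d^2_{1,1}(β=1.3644) × two z-phases.
Half-angle: c=0.776187, s=0.630502. N=√(6·1·6·1)=6.000000
k: max(0,(1)−(1))=0 … min(2+(1),2−(1))=1
  k=0: (−1)^0·6.0000/(6)·0.7762^4·0.6305^0 = +0.362967
  k=1: (−1)^1·6.0000/(2)·0.7762^2·0.6305^2 = -0.718502
d^2_{1,1}(1.3644) = +0.362967 -0.718502 = -0.355535
|D^2_{1,1}|² = |d^2_{1,1}(β)|² = (-0.355535)² = 0.126405 (the z-rotation phases have unit modulus)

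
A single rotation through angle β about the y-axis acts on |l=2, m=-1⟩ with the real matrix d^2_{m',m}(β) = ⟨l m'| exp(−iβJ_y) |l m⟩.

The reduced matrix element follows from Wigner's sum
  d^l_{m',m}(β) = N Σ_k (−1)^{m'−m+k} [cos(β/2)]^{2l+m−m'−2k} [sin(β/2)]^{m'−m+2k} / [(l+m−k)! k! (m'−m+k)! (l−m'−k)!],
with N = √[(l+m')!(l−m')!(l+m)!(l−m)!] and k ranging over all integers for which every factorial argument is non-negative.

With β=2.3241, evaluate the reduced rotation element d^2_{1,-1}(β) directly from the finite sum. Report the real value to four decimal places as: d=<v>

d=-0.3100

d^2_{1,-1}(β=2.3241) via Wigner's sum:
With c≡cos(β/2)=0.397459 and s≡sin(β/2)=0.917620, N=[6·1·1·6]^{1/2}=6.000000
Admissible k: 0..1 (factorial args all ≥0)
  k=0: (−1)^2·6.0000/(2)·0.3975^2·0.9176^2 = +0.399054
  k=1: (−1)^3·6.0000/(6)·0.3975^0·0.9176^4 = -0.709008
d^2_{1,-1}(2.3241) = +0.399054 -0.709008 = -0.309954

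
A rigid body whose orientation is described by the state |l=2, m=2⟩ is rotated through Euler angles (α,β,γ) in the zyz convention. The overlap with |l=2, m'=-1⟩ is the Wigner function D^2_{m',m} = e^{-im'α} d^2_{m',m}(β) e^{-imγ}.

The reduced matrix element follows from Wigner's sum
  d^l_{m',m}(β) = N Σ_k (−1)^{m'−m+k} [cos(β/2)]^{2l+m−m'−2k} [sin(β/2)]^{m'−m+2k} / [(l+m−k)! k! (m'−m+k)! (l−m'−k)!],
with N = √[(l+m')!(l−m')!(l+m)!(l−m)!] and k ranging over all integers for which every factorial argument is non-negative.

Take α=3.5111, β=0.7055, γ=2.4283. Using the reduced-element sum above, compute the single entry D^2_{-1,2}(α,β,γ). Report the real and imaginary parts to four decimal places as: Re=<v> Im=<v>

D^2_{-1,2}(3.5111,0.7055,2.4283) = e^{-i·-1·3.5111}·d^2_{-1,2}(0.7055)·e^{-i·2·2.4283}. Compute d first:
Half-angle: c=0.938426, s=0.345480. N=√(1·6·24·1)=12.000000
Admissible k: 3..3 (factorial args all ≥0)
  k=3: (−1)^0·12.0000/(6)·0.9384^1·0.3455^3 = +0.077392
d^2_{-1,2}(0.7055) = +0.077392
D = (-0.932505-0.361156i)·(+0.077392)·(+0.143712+0.989620i) = +0.017289-0.075436i

Re=0.0173 Im=-0.0754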